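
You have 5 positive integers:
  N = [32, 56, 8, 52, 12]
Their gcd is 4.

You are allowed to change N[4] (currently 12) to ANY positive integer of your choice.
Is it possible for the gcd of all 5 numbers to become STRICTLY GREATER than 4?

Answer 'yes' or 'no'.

Current gcd = 4
gcd of all OTHER numbers (without N[4]=12): gcd([32, 56, 8, 52]) = 4
The new gcd after any change is gcd(4, new_value).
This can be at most 4.
Since 4 = old gcd 4, the gcd can only stay the same or decrease.

Answer: no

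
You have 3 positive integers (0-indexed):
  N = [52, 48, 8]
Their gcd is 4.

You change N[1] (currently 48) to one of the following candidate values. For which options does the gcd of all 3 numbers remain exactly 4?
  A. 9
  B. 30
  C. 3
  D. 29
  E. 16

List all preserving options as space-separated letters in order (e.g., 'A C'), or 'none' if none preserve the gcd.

Answer: E

Derivation:
Old gcd = 4; gcd of others (without N[1]) = 4
New gcd for candidate v: gcd(4, v). Preserves old gcd iff gcd(4, v) = 4.
  Option A: v=9, gcd(4,9)=1 -> changes
  Option B: v=30, gcd(4,30)=2 -> changes
  Option C: v=3, gcd(4,3)=1 -> changes
  Option D: v=29, gcd(4,29)=1 -> changes
  Option E: v=16, gcd(4,16)=4 -> preserves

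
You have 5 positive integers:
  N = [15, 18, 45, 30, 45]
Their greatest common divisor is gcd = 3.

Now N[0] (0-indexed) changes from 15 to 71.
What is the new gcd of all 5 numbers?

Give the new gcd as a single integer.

Answer: 1

Derivation:
Numbers: [15, 18, 45, 30, 45], gcd = 3
Change: index 0, 15 -> 71
gcd of the OTHER numbers (without index 0): gcd([18, 45, 30, 45]) = 3
New gcd = gcd(g_others, new_val) = gcd(3, 71) = 1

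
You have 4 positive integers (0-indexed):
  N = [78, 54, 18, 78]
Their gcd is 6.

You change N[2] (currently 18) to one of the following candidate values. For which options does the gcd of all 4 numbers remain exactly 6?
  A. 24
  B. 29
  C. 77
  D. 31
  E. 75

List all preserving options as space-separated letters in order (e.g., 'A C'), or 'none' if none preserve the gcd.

Old gcd = 6; gcd of others (without N[2]) = 6
New gcd for candidate v: gcd(6, v). Preserves old gcd iff gcd(6, v) = 6.
  Option A: v=24, gcd(6,24)=6 -> preserves
  Option B: v=29, gcd(6,29)=1 -> changes
  Option C: v=77, gcd(6,77)=1 -> changes
  Option D: v=31, gcd(6,31)=1 -> changes
  Option E: v=75, gcd(6,75)=3 -> changes

Answer: A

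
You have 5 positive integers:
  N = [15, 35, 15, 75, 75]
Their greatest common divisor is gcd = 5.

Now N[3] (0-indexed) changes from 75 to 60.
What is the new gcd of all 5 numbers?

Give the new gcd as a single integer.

Answer: 5

Derivation:
Numbers: [15, 35, 15, 75, 75], gcd = 5
Change: index 3, 75 -> 60
gcd of the OTHER numbers (without index 3): gcd([15, 35, 15, 75]) = 5
New gcd = gcd(g_others, new_val) = gcd(5, 60) = 5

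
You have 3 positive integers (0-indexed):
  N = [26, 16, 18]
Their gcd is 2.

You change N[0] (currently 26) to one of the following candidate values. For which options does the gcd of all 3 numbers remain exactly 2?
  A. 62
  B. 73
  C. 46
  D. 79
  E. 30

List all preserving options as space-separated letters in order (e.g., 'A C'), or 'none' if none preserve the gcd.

Old gcd = 2; gcd of others (without N[0]) = 2
New gcd for candidate v: gcd(2, v). Preserves old gcd iff gcd(2, v) = 2.
  Option A: v=62, gcd(2,62)=2 -> preserves
  Option B: v=73, gcd(2,73)=1 -> changes
  Option C: v=46, gcd(2,46)=2 -> preserves
  Option D: v=79, gcd(2,79)=1 -> changes
  Option E: v=30, gcd(2,30)=2 -> preserves

Answer: A C E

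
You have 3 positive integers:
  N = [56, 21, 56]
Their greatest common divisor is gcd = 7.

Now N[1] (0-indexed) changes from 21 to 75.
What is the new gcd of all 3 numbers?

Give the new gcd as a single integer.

Answer: 1

Derivation:
Numbers: [56, 21, 56], gcd = 7
Change: index 1, 21 -> 75
gcd of the OTHER numbers (without index 1): gcd([56, 56]) = 56
New gcd = gcd(g_others, new_val) = gcd(56, 75) = 1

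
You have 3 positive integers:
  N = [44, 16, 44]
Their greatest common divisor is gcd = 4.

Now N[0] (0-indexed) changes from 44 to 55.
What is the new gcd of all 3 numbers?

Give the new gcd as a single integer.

Numbers: [44, 16, 44], gcd = 4
Change: index 0, 44 -> 55
gcd of the OTHER numbers (without index 0): gcd([16, 44]) = 4
New gcd = gcd(g_others, new_val) = gcd(4, 55) = 1

Answer: 1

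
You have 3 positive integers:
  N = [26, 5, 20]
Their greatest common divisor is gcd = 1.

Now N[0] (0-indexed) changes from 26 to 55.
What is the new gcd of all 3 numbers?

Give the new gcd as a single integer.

Numbers: [26, 5, 20], gcd = 1
Change: index 0, 26 -> 55
gcd of the OTHER numbers (without index 0): gcd([5, 20]) = 5
New gcd = gcd(g_others, new_val) = gcd(5, 55) = 5

Answer: 5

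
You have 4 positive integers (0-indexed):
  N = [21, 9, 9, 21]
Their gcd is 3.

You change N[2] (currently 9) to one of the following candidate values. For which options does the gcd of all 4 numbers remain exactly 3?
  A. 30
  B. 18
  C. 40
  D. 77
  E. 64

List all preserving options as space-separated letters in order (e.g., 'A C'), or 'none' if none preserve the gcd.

Answer: A B

Derivation:
Old gcd = 3; gcd of others (without N[2]) = 3
New gcd for candidate v: gcd(3, v). Preserves old gcd iff gcd(3, v) = 3.
  Option A: v=30, gcd(3,30)=3 -> preserves
  Option B: v=18, gcd(3,18)=3 -> preserves
  Option C: v=40, gcd(3,40)=1 -> changes
  Option D: v=77, gcd(3,77)=1 -> changes
  Option E: v=64, gcd(3,64)=1 -> changes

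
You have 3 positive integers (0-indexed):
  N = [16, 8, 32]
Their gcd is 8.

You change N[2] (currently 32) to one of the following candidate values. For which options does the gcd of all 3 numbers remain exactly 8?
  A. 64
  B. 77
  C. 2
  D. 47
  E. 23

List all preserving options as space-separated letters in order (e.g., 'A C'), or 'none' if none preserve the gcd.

Old gcd = 8; gcd of others (without N[2]) = 8
New gcd for candidate v: gcd(8, v). Preserves old gcd iff gcd(8, v) = 8.
  Option A: v=64, gcd(8,64)=8 -> preserves
  Option B: v=77, gcd(8,77)=1 -> changes
  Option C: v=2, gcd(8,2)=2 -> changes
  Option D: v=47, gcd(8,47)=1 -> changes
  Option E: v=23, gcd(8,23)=1 -> changes

Answer: A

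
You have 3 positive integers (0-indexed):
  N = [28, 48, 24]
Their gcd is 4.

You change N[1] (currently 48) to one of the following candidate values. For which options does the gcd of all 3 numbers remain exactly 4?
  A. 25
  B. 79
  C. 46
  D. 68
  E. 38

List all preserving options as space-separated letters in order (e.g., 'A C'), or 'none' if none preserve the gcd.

Answer: D

Derivation:
Old gcd = 4; gcd of others (without N[1]) = 4
New gcd for candidate v: gcd(4, v). Preserves old gcd iff gcd(4, v) = 4.
  Option A: v=25, gcd(4,25)=1 -> changes
  Option B: v=79, gcd(4,79)=1 -> changes
  Option C: v=46, gcd(4,46)=2 -> changes
  Option D: v=68, gcd(4,68)=4 -> preserves
  Option E: v=38, gcd(4,38)=2 -> changes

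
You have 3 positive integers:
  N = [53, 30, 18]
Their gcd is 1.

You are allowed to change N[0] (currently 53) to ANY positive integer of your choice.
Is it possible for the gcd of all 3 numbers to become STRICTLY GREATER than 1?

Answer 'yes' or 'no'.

Current gcd = 1
gcd of all OTHER numbers (without N[0]=53): gcd([30, 18]) = 6
The new gcd after any change is gcd(6, new_value).
This can be at most 6.
Since 6 > old gcd 1, the gcd CAN increase (e.g., set N[0] = 6).

Answer: yes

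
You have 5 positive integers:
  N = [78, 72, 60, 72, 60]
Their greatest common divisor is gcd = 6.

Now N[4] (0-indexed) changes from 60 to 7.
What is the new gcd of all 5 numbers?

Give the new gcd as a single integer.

Answer: 1

Derivation:
Numbers: [78, 72, 60, 72, 60], gcd = 6
Change: index 4, 60 -> 7
gcd of the OTHER numbers (without index 4): gcd([78, 72, 60, 72]) = 6
New gcd = gcd(g_others, new_val) = gcd(6, 7) = 1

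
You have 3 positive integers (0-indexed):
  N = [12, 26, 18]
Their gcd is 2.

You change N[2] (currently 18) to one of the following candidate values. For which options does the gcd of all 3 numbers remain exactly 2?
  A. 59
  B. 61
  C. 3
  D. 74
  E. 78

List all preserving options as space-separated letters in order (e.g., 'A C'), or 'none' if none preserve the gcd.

Old gcd = 2; gcd of others (without N[2]) = 2
New gcd for candidate v: gcd(2, v). Preserves old gcd iff gcd(2, v) = 2.
  Option A: v=59, gcd(2,59)=1 -> changes
  Option B: v=61, gcd(2,61)=1 -> changes
  Option C: v=3, gcd(2,3)=1 -> changes
  Option D: v=74, gcd(2,74)=2 -> preserves
  Option E: v=78, gcd(2,78)=2 -> preserves

Answer: D E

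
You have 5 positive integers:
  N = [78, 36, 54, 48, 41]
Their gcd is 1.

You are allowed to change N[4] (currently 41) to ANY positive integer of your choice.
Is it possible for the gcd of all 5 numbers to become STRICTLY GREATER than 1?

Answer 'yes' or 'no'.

Current gcd = 1
gcd of all OTHER numbers (without N[4]=41): gcd([78, 36, 54, 48]) = 6
The new gcd after any change is gcd(6, new_value).
This can be at most 6.
Since 6 > old gcd 1, the gcd CAN increase (e.g., set N[4] = 6).

Answer: yes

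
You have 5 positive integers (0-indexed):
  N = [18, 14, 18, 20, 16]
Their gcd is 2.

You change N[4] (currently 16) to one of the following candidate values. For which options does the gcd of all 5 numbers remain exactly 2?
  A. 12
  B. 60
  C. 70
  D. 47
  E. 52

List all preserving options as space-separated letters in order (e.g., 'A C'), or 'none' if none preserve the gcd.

Answer: A B C E

Derivation:
Old gcd = 2; gcd of others (without N[4]) = 2
New gcd for candidate v: gcd(2, v). Preserves old gcd iff gcd(2, v) = 2.
  Option A: v=12, gcd(2,12)=2 -> preserves
  Option B: v=60, gcd(2,60)=2 -> preserves
  Option C: v=70, gcd(2,70)=2 -> preserves
  Option D: v=47, gcd(2,47)=1 -> changes
  Option E: v=52, gcd(2,52)=2 -> preserves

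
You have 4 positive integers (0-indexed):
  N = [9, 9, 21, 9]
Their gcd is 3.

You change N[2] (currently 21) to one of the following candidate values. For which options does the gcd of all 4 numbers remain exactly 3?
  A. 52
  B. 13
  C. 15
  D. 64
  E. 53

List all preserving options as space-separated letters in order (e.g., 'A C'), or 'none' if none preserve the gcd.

Old gcd = 3; gcd of others (without N[2]) = 9
New gcd for candidate v: gcd(9, v). Preserves old gcd iff gcd(9, v) = 3.
  Option A: v=52, gcd(9,52)=1 -> changes
  Option B: v=13, gcd(9,13)=1 -> changes
  Option C: v=15, gcd(9,15)=3 -> preserves
  Option D: v=64, gcd(9,64)=1 -> changes
  Option E: v=53, gcd(9,53)=1 -> changes

Answer: C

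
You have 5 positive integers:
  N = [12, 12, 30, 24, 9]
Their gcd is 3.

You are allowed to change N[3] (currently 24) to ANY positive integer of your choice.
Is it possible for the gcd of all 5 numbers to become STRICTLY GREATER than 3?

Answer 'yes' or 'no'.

Answer: no

Derivation:
Current gcd = 3
gcd of all OTHER numbers (without N[3]=24): gcd([12, 12, 30, 9]) = 3
The new gcd after any change is gcd(3, new_value).
This can be at most 3.
Since 3 = old gcd 3, the gcd can only stay the same or decrease.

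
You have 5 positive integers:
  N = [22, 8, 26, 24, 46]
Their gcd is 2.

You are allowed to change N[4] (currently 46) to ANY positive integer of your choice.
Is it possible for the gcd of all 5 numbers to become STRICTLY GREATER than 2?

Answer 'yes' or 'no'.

Answer: no

Derivation:
Current gcd = 2
gcd of all OTHER numbers (without N[4]=46): gcd([22, 8, 26, 24]) = 2
The new gcd after any change is gcd(2, new_value).
This can be at most 2.
Since 2 = old gcd 2, the gcd can only stay the same or decrease.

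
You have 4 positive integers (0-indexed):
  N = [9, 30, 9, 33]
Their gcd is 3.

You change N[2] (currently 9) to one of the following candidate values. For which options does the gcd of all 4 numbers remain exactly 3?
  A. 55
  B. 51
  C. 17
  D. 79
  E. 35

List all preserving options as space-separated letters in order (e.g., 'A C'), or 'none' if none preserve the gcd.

Old gcd = 3; gcd of others (without N[2]) = 3
New gcd for candidate v: gcd(3, v). Preserves old gcd iff gcd(3, v) = 3.
  Option A: v=55, gcd(3,55)=1 -> changes
  Option B: v=51, gcd(3,51)=3 -> preserves
  Option C: v=17, gcd(3,17)=1 -> changes
  Option D: v=79, gcd(3,79)=1 -> changes
  Option E: v=35, gcd(3,35)=1 -> changes

Answer: B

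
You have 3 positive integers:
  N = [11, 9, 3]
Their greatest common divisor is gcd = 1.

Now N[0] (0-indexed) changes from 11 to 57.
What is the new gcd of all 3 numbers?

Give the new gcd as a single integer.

Numbers: [11, 9, 3], gcd = 1
Change: index 0, 11 -> 57
gcd of the OTHER numbers (without index 0): gcd([9, 3]) = 3
New gcd = gcd(g_others, new_val) = gcd(3, 57) = 3

Answer: 3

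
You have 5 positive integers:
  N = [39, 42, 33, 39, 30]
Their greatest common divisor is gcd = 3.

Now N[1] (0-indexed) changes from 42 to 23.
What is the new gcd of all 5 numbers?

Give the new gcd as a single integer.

Numbers: [39, 42, 33, 39, 30], gcd = 3
Change: index 1, 42 -> 23
gcd of the OTHER numbers (without index 1): gcd([39, 33, 39, 30]) = 3
New gcd = gcd(g_others, new_val) = gcd(3, 23) = 1

Answer: 1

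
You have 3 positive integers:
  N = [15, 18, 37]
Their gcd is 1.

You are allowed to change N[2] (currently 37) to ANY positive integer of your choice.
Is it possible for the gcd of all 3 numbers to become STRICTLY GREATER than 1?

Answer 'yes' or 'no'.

Current gcd = 1
gcd of all OTHER numbers (without N[2]=37): gcd([15, 18]) = 3
The new gcd after any change is gcd(3, new_value).
This can be at most 3.
Since 3 > old gcd 1, the gcd CAN increase (e.g., set N[2] = 3).

Answer: yes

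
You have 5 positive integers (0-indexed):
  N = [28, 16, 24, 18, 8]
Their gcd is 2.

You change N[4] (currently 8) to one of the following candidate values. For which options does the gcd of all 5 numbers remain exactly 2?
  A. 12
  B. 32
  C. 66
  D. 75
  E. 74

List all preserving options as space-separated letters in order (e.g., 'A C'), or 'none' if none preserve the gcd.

Answer: A B C E

Derivation:
Old gcd = 2; gcd of others (without N[4]) = 2
New gcd for candidate v: gcd(2, v). Preserves old gcd iff gcd(2, v) = 2.
  Option A: v=12, gcd(2,12)=2 -> preserves
  Option B: v=32, gcd(2,32)=2 -> preserves
  Option C: v=66, gcd(2,66)=2 -> preserves
  Option D: v=75, gcd(2,75)=1 -> changes
  Option E: v=74, gcd(2,74)=2 -> preserves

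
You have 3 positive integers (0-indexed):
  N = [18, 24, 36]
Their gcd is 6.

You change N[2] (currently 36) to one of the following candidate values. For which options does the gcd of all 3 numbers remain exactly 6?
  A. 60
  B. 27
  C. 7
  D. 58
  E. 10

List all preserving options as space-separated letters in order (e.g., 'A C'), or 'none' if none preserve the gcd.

Old gcd = 6; gcd of others (without N[2]) = 6
New gcd for candidate v: gcd(6, v). Preserves old gcd iff gcd(6, v) = 6.
  Option A: v=60, gcd(6,60)=6 -> preserves
  Option B: v=27, gcd(6,27)=3 -> changes
  Option C: v=7, gcd(6,7)=1 -> changes
  Option D: v=58, gcd(6,58)=2 -> changes
  Option E: v=10, gcd(6,10)=2 -> changes

Answer: A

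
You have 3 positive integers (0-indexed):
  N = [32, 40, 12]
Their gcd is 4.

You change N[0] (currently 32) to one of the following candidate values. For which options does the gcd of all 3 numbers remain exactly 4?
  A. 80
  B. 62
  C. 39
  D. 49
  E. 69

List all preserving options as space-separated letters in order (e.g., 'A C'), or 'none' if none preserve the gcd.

Answer: A

Derivation:
Old gcd = 4; gcd of others (without N[0]) = 4
New gcd for candidate v: gcd(4, v). Preserves old gcd iff gcd(4, v) = 4.
  Option A: v=80, gcd(4,80)=4 -> preserves
  Option B: v=62, gcd(4,62)=2 -> changes
  Option C: v=39, gcd(4,39)=1 -> changes
  Option D: v=49, gcd(4,49)=1 -> changes
  Option E: v=69, gcd(4,69)=1 -> changes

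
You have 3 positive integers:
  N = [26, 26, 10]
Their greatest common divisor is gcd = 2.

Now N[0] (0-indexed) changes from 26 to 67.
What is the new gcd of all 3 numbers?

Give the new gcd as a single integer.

Numbers: [26, 26, 10], gcd = 2
Change: index 0, 26 -> 67
gcd of the OTHER numbers (without index 0): gcd([26, 10]) = 2
New gcd = gcd(g_others, new_val) = gcd(2, 67) = 1

Answer: 1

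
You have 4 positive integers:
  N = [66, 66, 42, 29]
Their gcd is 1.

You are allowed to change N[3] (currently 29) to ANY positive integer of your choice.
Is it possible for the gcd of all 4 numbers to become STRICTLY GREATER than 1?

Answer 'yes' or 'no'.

Answer: yes

Derivation:
Current gcd = 1
gcd of all OTHER numbers (without N[3]=29): gcd([66, 66, 42]) = 6
The new gcd after any change is gcd(6, new_value).
This can be at most 6.
Since 6 > old gcd 1, the gcd CAN increase (e.g., set N[3] = 6).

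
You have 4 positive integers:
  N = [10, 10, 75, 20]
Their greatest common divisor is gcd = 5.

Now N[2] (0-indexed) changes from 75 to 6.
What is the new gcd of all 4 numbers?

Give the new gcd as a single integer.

Numbers: [10, 10, 75, 20], gcd = 5
Change: index 2, 75 -> 6
gcd of the OTHER numbers (without index 2): gcd([10, 10, 20]) = 10
New gcd = gcd(g_others, new_val) = gcd(10, 6) = 2

Answer: 2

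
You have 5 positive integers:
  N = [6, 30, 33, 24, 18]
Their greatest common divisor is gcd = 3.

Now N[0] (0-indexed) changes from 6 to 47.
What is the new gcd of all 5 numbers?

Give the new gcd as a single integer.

Numbers: [6, 30, 33, 24, 18], gcd = 3
Change: index 0, 6 -> 47
gcd of the OTHER numbers (without index 0): gcd([30, 33, 24, 18]) = 3
New gcd = gcd(g_others, new_val) = gcd(3, 47) = 1

Answer: 1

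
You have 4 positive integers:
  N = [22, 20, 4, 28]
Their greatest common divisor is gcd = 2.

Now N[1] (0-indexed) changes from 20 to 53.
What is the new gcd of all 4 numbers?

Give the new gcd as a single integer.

Answer: 1

Derivation:
Numbers: [22, 20, 4, 28], gcd = 2
Change: index 1, 20 -> 53
gcd of the OTHER numbers (without index 1): gcd([22, 4, 28]) = 2
New gcd = gcd(g_others, new_val) = gcd(2, 53) = 1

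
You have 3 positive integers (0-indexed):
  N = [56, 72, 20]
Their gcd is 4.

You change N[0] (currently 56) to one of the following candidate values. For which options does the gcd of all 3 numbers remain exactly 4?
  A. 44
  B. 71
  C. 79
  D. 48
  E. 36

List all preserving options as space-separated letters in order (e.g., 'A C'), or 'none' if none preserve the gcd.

Answer: A D E

Derivation:
Old gcd = 4; gcd of others (without N[0]) = 4
New gcd for candidate v: gcd(4, v). Preserves old gcd iff gcd(4, v) = 4.
  Option A: v=44, gcd(4,44)=4 -> preserves
  Option B: v=71, gcd(4,71)=1 -> changes
  Option C: v=79, gcd(4,79)=1 -> changes
  Option D: v=48, gcd(4,48)=4 -> preserves
  Option E: v=36, gcd(4,36)=4 -> preserves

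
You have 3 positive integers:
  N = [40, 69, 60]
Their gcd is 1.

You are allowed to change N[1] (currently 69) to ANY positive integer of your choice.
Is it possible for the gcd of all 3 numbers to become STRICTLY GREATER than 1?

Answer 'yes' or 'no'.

Current gcd = 1
gcd of all OTHER numbers (without N[1]=69): gcd([40, 60]) = 20
The new gcd after any change is gcd(20, new_value).
This can be at most 20.
Since 20 > old gcd 1, the gcd CAN increase (e.g., set N[1] = 20).

Answer: yes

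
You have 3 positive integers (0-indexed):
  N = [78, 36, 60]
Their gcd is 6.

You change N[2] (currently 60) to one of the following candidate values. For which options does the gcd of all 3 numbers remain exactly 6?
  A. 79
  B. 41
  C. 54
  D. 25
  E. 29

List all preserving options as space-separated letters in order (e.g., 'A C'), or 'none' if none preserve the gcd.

Answer: C

Derivation:
Old gcd = 6; gcd of others (without N[2]) = 6
New gcd for candidate v: gcd(6, v). Preserves old gcd iff gcd(6, v) = 6.
  Option A: v=79, gcd(6,79)=1 -> changes
  Option B: v=41, gcd(6,41)=1 -> changes
  Option C: v=54, gcd(6,54)=6 -> preserves
  Option D: v=25, gcd(6,25)=1 -> changes
  Option E: v=29, gcd(6,29)=1 -> changes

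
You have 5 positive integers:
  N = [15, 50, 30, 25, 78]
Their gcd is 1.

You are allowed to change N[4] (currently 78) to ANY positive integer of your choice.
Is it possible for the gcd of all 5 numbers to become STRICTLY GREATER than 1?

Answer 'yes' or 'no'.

Answer: yes

Derivation:
Current gcd = 1
gcd of all OTHER numbers (without N[4]=78): gcd([15, 50, 30, 25]) = 5
The new gcd after any change is gcd(5, new_value).
This can be at most 5.
Since 5 > old gcd 1, the gcd CAN increase (e.g., set N[4] = 5).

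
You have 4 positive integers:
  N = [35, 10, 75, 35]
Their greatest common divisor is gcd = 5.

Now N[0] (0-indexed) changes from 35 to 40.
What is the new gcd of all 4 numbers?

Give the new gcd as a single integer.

Answer: 5

Derivation:
Numbers: [35, 10, 75, 35], gcd = 5
Change: index 0, 35 -> 40
gcd of the OTHER numbers (without index 0): gcd([10, 75, 35]) = 5
New gcd = gcd(g_others, new_val) = gcd(5, 40) = 5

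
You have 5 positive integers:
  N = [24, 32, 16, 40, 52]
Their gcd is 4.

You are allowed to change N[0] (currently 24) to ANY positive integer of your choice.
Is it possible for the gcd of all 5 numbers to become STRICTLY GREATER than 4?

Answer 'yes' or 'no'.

Answer: no

Derivation:
Current gcd = 4
gcd of all OTHER numbers (without N[0]=24): gcd([32, 16, 40, 52]) = 4
The new gcd after any change is gcd(4, new_value).
This can be at most 4.
Since 4 = old gcd 4, the gcd can only stay the same or decrease.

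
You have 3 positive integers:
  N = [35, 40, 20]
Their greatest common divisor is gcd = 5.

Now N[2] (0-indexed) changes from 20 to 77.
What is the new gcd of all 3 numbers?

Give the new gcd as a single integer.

Numbers: [35, 40, 20], gcd = 5
Change: index 2, 20 -> 77
gcd of the OTHER numbers (without index 2): gcd([35, 40]) = 5
New gcd = gcd(g_others, new_val) = gcd(5, 77) = 1

Answer: 1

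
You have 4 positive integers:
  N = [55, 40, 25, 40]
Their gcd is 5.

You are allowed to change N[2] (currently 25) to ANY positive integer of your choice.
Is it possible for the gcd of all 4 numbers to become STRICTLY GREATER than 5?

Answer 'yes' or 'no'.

Current gcd = 5
gcd of all OTHER numbers (without N[2]=25): gcd([55, 40, 40]) = 5
The new gcd after any change is gcd(5, new_value).
This can be at most 5.
Since 5 = old gcd 5, the gcd can only stay the same or decrease.

Answer: no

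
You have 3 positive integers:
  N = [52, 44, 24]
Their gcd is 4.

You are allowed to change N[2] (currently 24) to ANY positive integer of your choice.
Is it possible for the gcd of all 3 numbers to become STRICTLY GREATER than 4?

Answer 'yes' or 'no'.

Answer: no

Derivation:
Current gcd = 4
gcd of all OTHER numbers (without N[2]=24): gcd([52, 44]) = 4
The new gcd after any change is gcd(4, new_value).
This can be at most 4.
Since 4 = old gcd 4, the gcd can only stay the same or decrease.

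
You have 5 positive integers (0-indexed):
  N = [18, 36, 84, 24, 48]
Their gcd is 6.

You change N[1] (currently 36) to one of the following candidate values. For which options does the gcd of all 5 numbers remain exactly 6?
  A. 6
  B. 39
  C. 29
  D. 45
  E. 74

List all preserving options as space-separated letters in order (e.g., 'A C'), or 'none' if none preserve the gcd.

Answer: A

Derivation:
Old gcd = 6; gcd of others (without N[1]) = 6
New gcd for candidate v: gcd(6, v). Preserves old gcd iff gcd(6, v) = 6.
  Option A: v=6, gcd(6,6)=6 -> preserves
  Option B: v=39, gcd(6,39)=3 -> changes
  Option C: v=29, gcd(6,29)=1 -> changes
  Option D: v=45, gcd(6,45)=3 -> changes
  Option E: v=74, gcd(6,74)=2 -> changes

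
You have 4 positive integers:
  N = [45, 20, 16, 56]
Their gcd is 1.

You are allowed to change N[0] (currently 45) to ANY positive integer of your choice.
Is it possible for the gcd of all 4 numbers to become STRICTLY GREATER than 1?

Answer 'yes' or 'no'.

Answer: yes

Derivation:
Current gcd = 1
gcd of all OTHER numbers (without N[0]=45): gcd([20, 16, 56]) = 4
The new gcd after any change is gcd(4, new_value).
This can be at most 4.
Since 4 > old gcd 1, the gcd CAN increase (e.g., set N[0] = 4).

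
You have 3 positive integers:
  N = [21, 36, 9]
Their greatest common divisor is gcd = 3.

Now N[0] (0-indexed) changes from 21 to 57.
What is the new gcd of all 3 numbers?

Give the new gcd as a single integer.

Answer: 3

Derivation:
Numbers: [21, 36, 9], gcd = 3
Change: index 0, 21 -> 57
gcd of the OTHER numbers (without index 0): gcd([36, 9]) = 9
New gcd = gcd(g_others, new_val) = gcd(9, 57) = 3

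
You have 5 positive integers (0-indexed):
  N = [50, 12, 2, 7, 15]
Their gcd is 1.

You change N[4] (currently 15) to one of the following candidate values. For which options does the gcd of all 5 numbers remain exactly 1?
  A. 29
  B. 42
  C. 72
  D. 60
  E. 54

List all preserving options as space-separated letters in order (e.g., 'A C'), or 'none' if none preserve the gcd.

Answer: A B C D E

Derivation:
Old gcd = 1; gcd of others (without N[4]) = 1
New gcd for candidate v: gcd(1, v). Preserves old gcd iff gcd(1, v) = 1.
  Option A: v=29, gcd(1,29)=1 -> preserves
  Option B: v=42, gcd(1,42)=1 -> preserves
  Option C: v=72, gcd(1,72)=1 -> preserves
  Option D: v=60, gcd(1,60)=1 -> preserves
  Option E: v=54, gcd(1,54)=1 -> preserves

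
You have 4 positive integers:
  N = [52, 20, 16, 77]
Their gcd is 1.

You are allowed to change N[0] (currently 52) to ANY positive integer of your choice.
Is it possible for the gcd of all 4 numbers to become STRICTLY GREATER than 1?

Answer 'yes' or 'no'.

Answer: no

Derivation:
Current gcd = 1
gcd of all OTHER numbers (without N[0]=52): gcd([20, 16, 77]) = 1
The new gcd after any change is gcd(1, new_value).
This can be at most 1.
Since 1 = old gcd 1, the gcd can only stay the same or decrease.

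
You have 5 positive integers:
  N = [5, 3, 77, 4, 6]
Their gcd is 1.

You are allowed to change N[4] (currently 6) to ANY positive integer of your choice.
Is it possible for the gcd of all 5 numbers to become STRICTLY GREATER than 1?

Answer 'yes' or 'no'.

Current gcd = 1
gcd of all OTHER numbers (without N[4]=6): gcd([5, 3, 77, 4]) = 1
The new gcd after any change is gcd(1, new_value).
This can be at most 1.
Since 1 = old gcd 1, the gcd can only stay the same or decrease.

Answer: no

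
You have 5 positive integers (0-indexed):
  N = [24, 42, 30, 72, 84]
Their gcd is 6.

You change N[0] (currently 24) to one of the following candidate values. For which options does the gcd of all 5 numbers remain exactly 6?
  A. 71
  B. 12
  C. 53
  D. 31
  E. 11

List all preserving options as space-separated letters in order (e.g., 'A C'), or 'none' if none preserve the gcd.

Answer: B

Derivation:
Old gcd = 6; gcd of others (without N[0]) = 6
New gcd for candidate v: gcd(6, v). Preserves old gcd iff gcd(6, v) = 6.
  Option A: v=71, gcd(6,71)=1 -> changes
  Option B: v=12, gcd(6,12)=6 -> preserves
  Option C: v=53, gcd(6,53)=1 -> changes
  Option D: v=31, gcd(6,31)=1 -> changes
  Option E: v=11, gcd(6,11)=1 -> changes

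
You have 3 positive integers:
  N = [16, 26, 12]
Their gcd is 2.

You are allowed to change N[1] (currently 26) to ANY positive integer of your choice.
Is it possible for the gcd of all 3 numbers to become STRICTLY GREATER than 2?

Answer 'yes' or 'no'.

Current gcd = 2
gcd of all OTHER numbers (without N[1]=26): gcd([16, 12]) = 4
The new gcd after any change is gcd(4, new_value).
This can be at most 4.
Since 4 > old gcd 2, the gcd CAN increase (e.g., set N[1] = 4).

Answer: yes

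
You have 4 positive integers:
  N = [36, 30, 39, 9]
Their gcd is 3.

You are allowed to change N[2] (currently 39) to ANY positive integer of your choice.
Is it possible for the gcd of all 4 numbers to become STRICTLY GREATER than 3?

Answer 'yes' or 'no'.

Current gcd = 3
gcd of all OTHER numbers (without N[2]=39): gcd([36, 30, 9]) = 3
The new gcd after any change is gcd(3, new_value).
This can be at most 3.
Since 3 = old gcd 3, the gcd can only stay the same or decrease.

Answer: no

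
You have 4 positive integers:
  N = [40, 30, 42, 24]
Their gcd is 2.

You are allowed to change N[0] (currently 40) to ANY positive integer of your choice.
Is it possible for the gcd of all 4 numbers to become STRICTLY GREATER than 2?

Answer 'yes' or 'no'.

Answer: yes

Derivation:
Current gcd = 2
gcd of all OTHER numbers (without N[0]=40): gcd([30, 42, 24]) = 6
The new gcd after any change is gcd(6, new_value).
This can be at most 6.
Since 6 > old gcd 2, the gcd CAN increase (e.g., set N[0] = 6).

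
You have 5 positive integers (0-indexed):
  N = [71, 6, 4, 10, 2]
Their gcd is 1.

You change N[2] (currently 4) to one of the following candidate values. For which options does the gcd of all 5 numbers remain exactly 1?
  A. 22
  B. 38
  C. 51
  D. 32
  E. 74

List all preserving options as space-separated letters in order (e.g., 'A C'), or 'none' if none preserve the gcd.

Old gcd = 1; gcd of others (without N[2]) = 1
New gcd for candidate v: gcd(1, v). Preserves old gcd iff gcd(1, v) = 1.
  Option A: v=22, gcd(1,22)=1 -> preserves
  Option B: v=38, gcd(1,38)=1 -> preserves
  Option C: v=51, gcd(1,51)=1 -> preserves
  Option D: v=32, gcd(1,32)=1 -> preserves
  Option E: v=74, gcd(1,74)=1 -> preserves

Answer: A B C D E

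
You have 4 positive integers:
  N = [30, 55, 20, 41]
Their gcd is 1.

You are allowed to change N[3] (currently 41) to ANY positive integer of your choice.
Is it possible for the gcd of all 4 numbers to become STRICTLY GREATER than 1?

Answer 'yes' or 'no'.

Answer: yes

Derivation:
Current gcd = 1
gcd of all OTHER numbers (without N[3]=41): gcd([30, 55, 20]) = 5
The new gcd after any change is gcd(5, new_value).
This can be at most 5.
Since 5 > old gcd 1, the gcd CAN increase (e.g., set N[3] = 5).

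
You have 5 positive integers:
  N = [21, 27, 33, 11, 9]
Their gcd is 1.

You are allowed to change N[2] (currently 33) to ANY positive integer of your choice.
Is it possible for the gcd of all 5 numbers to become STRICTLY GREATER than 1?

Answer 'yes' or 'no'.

Current gcd = 1
gcd of all OTHER numbers (without N[2]=33): gcd([21, 27, 11, 9]) = 1
The new gcd after any change is gcd(1, new_value).
This can be at most 1.
Since 1 = old gcd 1, the gcd can only stay the same or decrease.

Answer: no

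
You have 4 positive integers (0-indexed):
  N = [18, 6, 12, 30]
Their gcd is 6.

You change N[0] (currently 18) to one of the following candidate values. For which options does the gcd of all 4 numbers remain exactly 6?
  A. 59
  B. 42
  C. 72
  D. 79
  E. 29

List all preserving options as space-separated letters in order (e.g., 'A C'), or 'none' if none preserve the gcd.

Old gcd = 6; gcd of others (without N[0]) = 6
New gcd for candidate v: gcd(6, v). Preserves old gcd iff gcd(6, v) = 6.
  Option A: v=59, gcd(6,59)=1 -> changes
  Option B: v=42, gcd(6,42)=6 -> preserves
  Option C: v=72, gcd(6,72)=6 -> preserves
  Option D: v=79, gcd(6,79)=1 -> changes
  Option E: v=29, gcd(6,29)=1 -> changes

Answer: B C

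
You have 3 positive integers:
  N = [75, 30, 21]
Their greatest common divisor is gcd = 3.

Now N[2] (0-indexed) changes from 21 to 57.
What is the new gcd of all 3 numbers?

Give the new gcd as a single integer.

Numbers: [75, 30, 21], gcd = 3
Change: index 2, 21 -> 57
gcd of the OTHER numbers (without index 2): gcd([75, 30]) = 15
New gcd = gcd(g_others, new_val) = gcd(15, 57) = 3

Answer: 3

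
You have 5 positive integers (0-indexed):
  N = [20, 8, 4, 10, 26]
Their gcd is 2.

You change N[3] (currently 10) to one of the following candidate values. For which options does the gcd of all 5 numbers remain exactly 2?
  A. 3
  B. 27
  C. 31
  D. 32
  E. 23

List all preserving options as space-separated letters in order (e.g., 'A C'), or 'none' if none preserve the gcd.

Old gcd = 2; gcd of others (without N[3]) = 2
New gcd for candidate v: gcd(2, v). Preserves old gcd iff gcd(2, v) = 2.
  Option A: v=3, gcd(2,3)=1 -> changes
  Option B: v=27, gcd(2,27)=1 -> changes
  Option C: v=31, gcd(2,31)=1 -> changes
  Option D: v=32, gcd(2,32)=2 -> preserves
  Option E: v=23, gcd(2,23)=1 -> changes

Answer: D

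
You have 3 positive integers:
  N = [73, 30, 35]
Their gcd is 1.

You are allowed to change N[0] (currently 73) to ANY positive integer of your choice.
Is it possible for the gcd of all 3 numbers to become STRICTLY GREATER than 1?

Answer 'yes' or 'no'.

Current gcd = 1
gcd of all OTHER numbers (without N[0]=73): gcd([30, 35]) = 5
The new gcd after any change is gcd(5, new_value).
This can be at most 5.
Since 5 > old gcd 1, the gcd CAN increase (e.g., set N[0] = 5).

Answer: yes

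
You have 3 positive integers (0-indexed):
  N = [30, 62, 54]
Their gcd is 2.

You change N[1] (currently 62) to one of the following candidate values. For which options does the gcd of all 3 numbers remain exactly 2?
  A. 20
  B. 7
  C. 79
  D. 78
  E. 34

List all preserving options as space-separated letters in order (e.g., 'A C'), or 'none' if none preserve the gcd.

Old gcd = 2; gcd of others (without N[1]) = 6
New gcd for candidate v: gcd(6, v). Preserves old gcd iff gcd(6, v) = 2.
  Option A: v=20, gcd(6,20)=2 -> preserves
  Option B: v=7, gcd(6,7)=1 -> changes
  Option C: v=79, gcd(6,79)=1 -> changes
  Option D: v=78, gcd(6,78)=6 -> changes
  Option E: v=34, gcd(6,34)=2 -> preserves

Answer: A E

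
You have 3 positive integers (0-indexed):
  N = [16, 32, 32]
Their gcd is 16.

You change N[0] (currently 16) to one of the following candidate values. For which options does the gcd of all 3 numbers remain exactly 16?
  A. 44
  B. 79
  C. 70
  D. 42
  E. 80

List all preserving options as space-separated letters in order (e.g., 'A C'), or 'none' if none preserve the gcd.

Answer: E

Derivation:
Old gcd = 16; gcd of others (without N[0]) = 32
New gcd for candidate v: gcd(32, v). Preserves old gcd iff gcd(32, v) = 16.
  Option A: v=44, gcd(32,44)=4 -> changes
  Option B: v=79, gcd(32,79)=1 -> changes
  Option C: v=70, gcd(32,70)=2 -> changes
  Option D: v=42, gcd(32,42)=2 -> changes
  Option E: v=80, gcd(32,80)=16 -> preserves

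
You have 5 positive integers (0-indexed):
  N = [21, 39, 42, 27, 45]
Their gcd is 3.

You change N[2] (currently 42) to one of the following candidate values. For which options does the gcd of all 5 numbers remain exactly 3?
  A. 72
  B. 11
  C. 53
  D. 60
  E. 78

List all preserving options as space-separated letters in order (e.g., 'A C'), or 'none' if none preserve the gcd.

Old gcd = 3; gcd of others (without N[2]) = 3
New gcd for candidate v: gcd(3, v). Preserves old gcd iff gcd(3, v) = 3.
  Option A: v=72, gcd(3,72)=3 -> preserves
  Option B: v=11, gcd(3,11)=1 -> changes
  Option C: v=53, gcd(3,53)=1 -> changes
  Option D: v=60, gcd(3,60)=3 -> preserves
  Option E: v=78, gcd(3,78)=3 -> preserves

Answer: A D E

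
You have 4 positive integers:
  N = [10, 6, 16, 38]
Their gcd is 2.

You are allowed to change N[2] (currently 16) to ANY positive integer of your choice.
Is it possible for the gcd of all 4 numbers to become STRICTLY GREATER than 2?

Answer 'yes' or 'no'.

Current gcd = 2
gcd of all OTHER numbers (without N[2]=16): gcd([10, 6, 38]) = 2
The new gcd after any change is gcd(2, new_value).
This can be at most 2.
Since 2 = old gcd 2, the gcd can only stay the same or decrease.

Answer: no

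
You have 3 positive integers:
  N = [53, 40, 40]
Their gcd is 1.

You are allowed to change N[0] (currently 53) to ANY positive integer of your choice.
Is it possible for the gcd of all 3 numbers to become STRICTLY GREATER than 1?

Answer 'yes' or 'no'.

Answer: yes

Derivation:
Current gcd = 1
gcd of all OTHER numbers (without N[0]=53): gcd([40, 40]) = 40
The new gcd after any change is gcd(40, new_value).
This can be at most 40.
Since 40 > old gcd 1, the gcd CAN increase (e.g., set N[0] = 40).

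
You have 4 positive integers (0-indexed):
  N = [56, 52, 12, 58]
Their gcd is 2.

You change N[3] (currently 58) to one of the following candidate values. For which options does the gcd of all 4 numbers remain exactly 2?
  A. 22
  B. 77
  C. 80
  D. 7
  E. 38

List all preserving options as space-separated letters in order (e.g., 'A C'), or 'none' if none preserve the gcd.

Answer: A E

Derivation:
Old gcd = 2; gcd of others (without N[3]) = 4
New gcd for candidate v: gcd(4, v). Preserves old gcd iff gcd(4, v) = 2.
  Option A: v=22, gcd(4,22)=2 -> preserves
  Option B: v=77, gcd(4,77)=1 -> changes
  Option C: v=80, gcd(4,80)=4 -> changes
  Option D: v=7, gcd(4,7)=1 -> changes
  Option E: v=38, gcd(4,38)=2 -> preserves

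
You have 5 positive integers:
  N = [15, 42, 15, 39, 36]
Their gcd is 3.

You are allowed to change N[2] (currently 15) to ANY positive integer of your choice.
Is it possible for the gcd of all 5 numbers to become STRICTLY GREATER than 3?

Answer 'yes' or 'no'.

Current gcd = 3
gcd of all OTHER numbers (without N[2]=15): gcd([15, 42, 39, 36]) = 3
The new gcd after any change is gcd(3, new_value).
This can be at most 3.
Since 3 = old gcd 3, the gcd can only stay the same or decrease.

Answer: no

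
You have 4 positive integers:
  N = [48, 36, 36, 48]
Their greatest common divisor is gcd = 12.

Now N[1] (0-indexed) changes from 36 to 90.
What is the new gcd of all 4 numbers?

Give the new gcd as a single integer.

Answer: 6

Derivation:
Numbers: [48, 36, 36, 48], gcd = 12
Change: index 1, 36 -> 90
gcd of the OTHER numbers (without index 1): gcd([48, 36, 48]) = 12
New gcd = gcd(g_others, new_val) = gcd(12, 90) = 6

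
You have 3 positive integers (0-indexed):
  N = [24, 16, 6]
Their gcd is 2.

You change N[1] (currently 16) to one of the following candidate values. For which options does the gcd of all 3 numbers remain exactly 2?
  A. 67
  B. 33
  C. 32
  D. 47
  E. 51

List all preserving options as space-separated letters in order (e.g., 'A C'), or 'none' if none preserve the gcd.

Old gcd = 2; gcd of others (without N[1]) = 6
New gcd for candidate v: gcd(6, v). Preserves old gcd iff gcd(6, v) = 2.
  Option A: v=67, gcd(6,67)=1 -> changes
  Option B: v=33, gcd(6,33)=3 -> changes
  Option C: v=32, gcd(6,32)=2 -> preserves
  Option D: v=47, gcd(6,47)=1 -> changes
  Option E: v=51, gcd(6,51)=3 -> changes

Answer: C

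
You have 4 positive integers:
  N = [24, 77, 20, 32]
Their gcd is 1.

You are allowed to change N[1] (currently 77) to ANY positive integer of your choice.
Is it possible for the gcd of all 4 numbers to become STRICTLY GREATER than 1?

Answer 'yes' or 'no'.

Answer: yes

Derivation:
Current gcd = 1
gcd of all OTHER numbers (without N[1]=77): gcd([24, 20, 32]) = 4
The new gcd after any change is gcd(4, new_value).
This can be at most 4.
Since 4 > old gcd 1, the gcd CAN increase (e.g., set N[1] = 4).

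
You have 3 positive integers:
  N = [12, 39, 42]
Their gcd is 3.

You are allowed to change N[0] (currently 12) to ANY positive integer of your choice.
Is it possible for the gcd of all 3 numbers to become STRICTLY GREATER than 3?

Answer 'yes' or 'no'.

Answer: no

Derivation:
Current gcd = 3
gcd of all OTHER numbers (without N[0]=12): gcd([39, 42]) = 3
The new gcd after any change is gcd(3, new_value).
This can be at most 3.
Since 3 = old gcd 3, the gcd can only stay the same or decrease.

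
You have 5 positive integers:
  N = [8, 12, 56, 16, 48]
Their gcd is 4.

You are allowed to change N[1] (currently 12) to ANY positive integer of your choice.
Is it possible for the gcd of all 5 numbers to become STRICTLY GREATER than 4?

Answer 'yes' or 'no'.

Current gcd = 4
gcd of all OTHER numbers (without N[1]=12): gcd([8, 56, 16, 48]) = 8
The new gcd after any change is gcd(8, new_value).
This can be at most 8.
Since 8 > old gcd 4, the gcd CAN increase (e.g., set N[1] = 8).

Answer: yes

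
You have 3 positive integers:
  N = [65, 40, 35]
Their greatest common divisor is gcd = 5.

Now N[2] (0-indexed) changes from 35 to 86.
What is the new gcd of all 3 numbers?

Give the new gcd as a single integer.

Answer: 1

Derivation:
Numbers: [65, 40, 35], gcd = 5
Change: index 2, 35 -> 86
gcd of the OTHER numbers (without index 2): gcd([65, 40]) = 5
New gcd = gcd(g_others, new_val) = gcd(5, 86) = 1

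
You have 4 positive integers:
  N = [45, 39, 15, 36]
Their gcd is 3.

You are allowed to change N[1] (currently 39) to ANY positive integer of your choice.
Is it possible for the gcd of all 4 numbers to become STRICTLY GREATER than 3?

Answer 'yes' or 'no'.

Answer: no

Derivation:
Current gcd = 3
gcd of all OTHER numbers (without N[1]=39): gcd([45, 15, 36]) = 3
The new gcd after any change is gcd(3, new_value).
This can be at most 3.
Since 3 = old gcd 3, the gcd can only stay the same or decrease.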